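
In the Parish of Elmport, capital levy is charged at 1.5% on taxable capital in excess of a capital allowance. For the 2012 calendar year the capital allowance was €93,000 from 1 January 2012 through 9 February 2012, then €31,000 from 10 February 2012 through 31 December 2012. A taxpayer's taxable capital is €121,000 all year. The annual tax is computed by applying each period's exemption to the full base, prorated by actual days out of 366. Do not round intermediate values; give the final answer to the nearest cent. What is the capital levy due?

€1,248.36

1 January – 9 February 2012: 40 days, exemption €93,000 → (€121,000 − €93,000) × 1.5% × 40/366 = €45.9016
10 February – 31 December 2012: 326 days, exemption €31,000 → (€121,000 − €31,000) × 1.5% × 326/366 = €1,202.4590
Total = €1,248.3607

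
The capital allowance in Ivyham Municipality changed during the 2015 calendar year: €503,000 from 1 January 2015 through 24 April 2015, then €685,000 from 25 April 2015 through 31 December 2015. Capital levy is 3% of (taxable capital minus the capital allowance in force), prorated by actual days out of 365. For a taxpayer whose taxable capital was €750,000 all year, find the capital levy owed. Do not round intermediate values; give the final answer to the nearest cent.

1 January – 24 April 2015: 114 days, exemption €503,000 → (€750,000 − €503,000) × 3% × 114/365 = €2,314.3562
25 April – 31 December 2015: 251 days, exemption €685,000 → (€750,000 − €685,000) × 3% × 251/365 = €1,340.9589
Total = €3,655.3151

€3,655.32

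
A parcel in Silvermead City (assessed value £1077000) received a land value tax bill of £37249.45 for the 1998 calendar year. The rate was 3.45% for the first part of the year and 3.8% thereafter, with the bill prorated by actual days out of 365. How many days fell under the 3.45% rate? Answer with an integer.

Let d = days at the first rate; then 365 − d days at the second rate.
£1077000 × [3.45%·d + 3.8%·(365−d)] / 365 = £37249.45
Solving gives d = 356, so the new rate took effect on 23 Dec 1998.

356 days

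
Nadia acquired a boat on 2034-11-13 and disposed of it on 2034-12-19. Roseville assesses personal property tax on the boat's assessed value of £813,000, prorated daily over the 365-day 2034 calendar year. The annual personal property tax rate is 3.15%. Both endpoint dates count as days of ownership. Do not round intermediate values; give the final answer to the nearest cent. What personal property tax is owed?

£2,596.03

Days held (2034-11-13 to 2034-12-19): 37 out of 365
Tax = £813,000 × 3.15% × 37/365 = £2,596.0315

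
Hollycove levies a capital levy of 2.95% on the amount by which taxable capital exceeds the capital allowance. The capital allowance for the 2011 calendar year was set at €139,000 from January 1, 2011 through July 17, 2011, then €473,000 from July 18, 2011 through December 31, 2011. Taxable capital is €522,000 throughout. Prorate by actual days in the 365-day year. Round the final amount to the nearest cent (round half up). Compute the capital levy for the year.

January 1 – July 17, 2011: 198 days, exemption €139,000 → (€522,000 − €139,000) × 2.95% × 198/365 = €6,129.0493
July 18 – December 31, 2011: 167 days, exemption €473,000 → (€522,000 − €473,000) × 2.95% × 167/365 = €661.3658
Total = €6,790.4151

€6,790.42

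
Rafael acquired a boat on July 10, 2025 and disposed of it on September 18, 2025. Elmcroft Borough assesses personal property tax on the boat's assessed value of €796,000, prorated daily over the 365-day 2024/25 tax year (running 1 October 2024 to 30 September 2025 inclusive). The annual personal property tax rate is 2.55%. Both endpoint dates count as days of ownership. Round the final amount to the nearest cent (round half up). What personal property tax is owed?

€3,948.38

Days held (July 10 – September 18, 2025): 71 out of 365
Tax = €796,000 × 2.55% × 71/365 = €3,948.3781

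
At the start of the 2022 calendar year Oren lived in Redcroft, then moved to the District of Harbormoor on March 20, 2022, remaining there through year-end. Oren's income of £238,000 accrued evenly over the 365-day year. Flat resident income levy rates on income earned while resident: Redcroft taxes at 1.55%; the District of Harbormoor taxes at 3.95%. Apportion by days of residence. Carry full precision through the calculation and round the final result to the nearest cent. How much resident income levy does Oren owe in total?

£8,180.35

Redcroft, January 1 – March 19, 2022: 78 days → £238,000 × 1.55% × 78/365 = £788.3342
The District of Harbormoor, March 20 – December 31, 2022: 287 days → £238,000 × 3.95% × 287/365 = £7,392.0192
Total = £8,180.3534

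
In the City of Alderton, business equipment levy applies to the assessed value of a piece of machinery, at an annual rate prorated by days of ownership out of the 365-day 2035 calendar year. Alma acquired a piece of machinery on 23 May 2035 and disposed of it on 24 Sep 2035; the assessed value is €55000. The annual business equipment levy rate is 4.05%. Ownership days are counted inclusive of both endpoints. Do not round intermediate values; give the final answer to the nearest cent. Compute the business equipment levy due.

Days held (23 May – 24 Sep 2035): 125 out of 365
Tax = €55000 × 4.05% × 125/365 = €762.8425

€762.84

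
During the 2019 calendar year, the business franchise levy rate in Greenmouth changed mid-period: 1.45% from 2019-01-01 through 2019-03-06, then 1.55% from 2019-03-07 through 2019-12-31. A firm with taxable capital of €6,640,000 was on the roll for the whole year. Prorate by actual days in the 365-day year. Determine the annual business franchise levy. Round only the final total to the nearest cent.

€101,737.53

2019-01-01 to 2019-03-06: 65 days at 1.45% → €6,640,000 × 1.45% × 65/365 = €17,145.7534
2019-03-07 to 2019-12-31: 300 days at 1.55% → €6,640,000 × 1.55% × 300/365 = €84,591.7808
Total = €101,737.5342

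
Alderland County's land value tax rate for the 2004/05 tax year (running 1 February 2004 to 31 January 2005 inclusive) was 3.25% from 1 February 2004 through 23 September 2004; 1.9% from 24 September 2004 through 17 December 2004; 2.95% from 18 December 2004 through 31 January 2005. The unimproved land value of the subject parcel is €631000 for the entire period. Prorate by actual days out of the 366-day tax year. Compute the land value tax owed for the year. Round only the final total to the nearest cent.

€18296.41

1 February – 23 September 2004: 236 days at 3.25% → €631000 × 3.25% × 236/366 = €13223.4153
24 September – 17 December 2004: 85 days at 1.9% → €631000 × 1.9% × 85/366 = €2784.3306
18 December 2004 – 31 January 2005: 45 days at 2.95% → €631000 × 2.95% × 45/366 = €2288.6680
Total = €18296.4139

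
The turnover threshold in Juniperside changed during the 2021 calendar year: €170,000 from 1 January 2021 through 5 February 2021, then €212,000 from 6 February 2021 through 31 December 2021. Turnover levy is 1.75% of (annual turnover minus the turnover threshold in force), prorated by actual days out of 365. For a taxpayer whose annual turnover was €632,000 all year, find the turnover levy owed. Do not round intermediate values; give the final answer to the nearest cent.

€7,422.49

1 January – 5 February 2021: 36 days, exemption €170,000 → (€632,000 − €170,000) × 1.75% × 36/365 = €797.4247
6 February – 31 December 2021: 329 days, exemption €212,000 → (€632,000 − €212,000) × 1.75% × 329/365 = €6,625.0685
Total = €7,422.4932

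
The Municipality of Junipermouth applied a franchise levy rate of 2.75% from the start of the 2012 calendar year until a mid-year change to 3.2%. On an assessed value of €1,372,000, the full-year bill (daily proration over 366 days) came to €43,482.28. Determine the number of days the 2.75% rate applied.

Let d = days at the first rate; then 366 − d days at the second rate.
€1,372,000 × [2.75%·d + 3.2%·(366−d)] / 366 = €43,482.28
Solving gives d = 25, so the new rate took effect on 26 Jan 2012.

25 days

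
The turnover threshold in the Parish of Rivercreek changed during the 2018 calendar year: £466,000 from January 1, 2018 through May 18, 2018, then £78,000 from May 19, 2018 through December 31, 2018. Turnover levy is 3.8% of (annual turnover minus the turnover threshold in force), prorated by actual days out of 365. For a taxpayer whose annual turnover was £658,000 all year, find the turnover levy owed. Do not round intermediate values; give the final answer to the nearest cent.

January 1 – May 18, 2018: 138 days, exemption £466,000 → (£658,000 − £466,000) × 3.8% × 138/365 = £2,758.4877
May 19 – December 31, 2018: 227 days, exemption £78,000 → (£658,000 − £78,000) × 3.8% × 227/365 = £13,707.0685
Total = £16,465.5562

£16,465.56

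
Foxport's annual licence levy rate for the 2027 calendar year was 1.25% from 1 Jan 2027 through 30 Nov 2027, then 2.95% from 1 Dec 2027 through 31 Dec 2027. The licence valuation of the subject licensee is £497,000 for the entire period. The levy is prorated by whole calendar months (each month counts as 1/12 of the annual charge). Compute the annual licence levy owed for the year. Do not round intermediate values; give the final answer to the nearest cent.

£6,916.58

1 Jan – 30 Nov 2027: 11 months at 1.25% → £497,000 × 1.25% × 11/12 = £5,694.7917
1 Dec – 31 Dec 2027: 1 month at 2.95% → £497,000 × 2.95% × 1/12 = £1,221.7917
Total = £6,916.5833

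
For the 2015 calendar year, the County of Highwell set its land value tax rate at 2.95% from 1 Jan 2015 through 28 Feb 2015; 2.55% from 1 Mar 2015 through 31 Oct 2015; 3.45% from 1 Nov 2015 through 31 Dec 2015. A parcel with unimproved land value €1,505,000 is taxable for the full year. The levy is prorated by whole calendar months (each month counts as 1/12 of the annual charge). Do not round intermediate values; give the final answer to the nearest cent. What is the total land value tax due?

€41,638.33

1 Jan – 28 Feb 2015: 2 months at 2.95% → €1,505,000 × 2.95% × 2/12 = €7,399.5833
1 Mar – 31 Oct 2015: 8 months at 2.55% → €1,505,000 × 2.55% × 8/12 = €25,585.0000
1 Nov – 31 Dec 2015: 2 months at 3.45% → €1,505,000 × 3.45% × 2/12 = €8,653.7500
Total = €41,638.3333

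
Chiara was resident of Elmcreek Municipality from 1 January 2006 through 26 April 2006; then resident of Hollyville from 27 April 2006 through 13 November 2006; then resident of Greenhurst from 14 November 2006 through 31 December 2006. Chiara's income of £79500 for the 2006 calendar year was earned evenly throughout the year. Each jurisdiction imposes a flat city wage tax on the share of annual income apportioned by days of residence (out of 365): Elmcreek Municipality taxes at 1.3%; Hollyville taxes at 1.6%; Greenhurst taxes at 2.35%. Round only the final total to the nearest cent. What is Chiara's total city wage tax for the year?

£1274.61

Elmcreek Municipality, 1 January – 26 April 2006: 116 days → £79500 × 1.3% × 116/365 = £328.4548
Hollyville, 27 April – 13 November 2006: 201 days → £79500 × 1.6% × 201/365 = £700.4712
Greenhurst, 14 November – 31 December 2006: 48 days → £79500 × 2.35% × 48/365 = £245.6877
Total = £1274.6137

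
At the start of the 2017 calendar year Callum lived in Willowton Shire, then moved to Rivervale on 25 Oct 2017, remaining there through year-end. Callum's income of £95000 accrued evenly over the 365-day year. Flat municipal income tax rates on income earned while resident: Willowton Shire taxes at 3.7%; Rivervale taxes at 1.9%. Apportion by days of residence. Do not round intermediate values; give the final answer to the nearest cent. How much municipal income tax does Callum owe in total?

Willowton Shire, 1 Jan – 24 Oct 2017: 297 days → £95000 × 3.7% × 297/365 = £2860.1507
Rivervale, 25 Oct – 31 Dec 2017: 68 days → £95000 × 1.9% × 68/365 = £336.2740
Total = £3196.4247

£3196.42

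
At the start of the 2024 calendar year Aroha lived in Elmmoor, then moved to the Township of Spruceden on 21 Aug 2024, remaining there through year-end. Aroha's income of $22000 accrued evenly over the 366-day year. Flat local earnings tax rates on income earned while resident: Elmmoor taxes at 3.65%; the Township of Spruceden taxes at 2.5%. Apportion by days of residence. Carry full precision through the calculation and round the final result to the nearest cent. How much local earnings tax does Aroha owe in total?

$711.06

Elmmoor, 1 Jan – 20 Aug 2024: 233 days → $22000 × 3.65% × 233/366 = $511.1995
The Township of Spruceden, 21 Aug – 31 Dec 2024: 133 days → $22000 × 2.5% × 133/366 = $199.8634
Total = $711.0628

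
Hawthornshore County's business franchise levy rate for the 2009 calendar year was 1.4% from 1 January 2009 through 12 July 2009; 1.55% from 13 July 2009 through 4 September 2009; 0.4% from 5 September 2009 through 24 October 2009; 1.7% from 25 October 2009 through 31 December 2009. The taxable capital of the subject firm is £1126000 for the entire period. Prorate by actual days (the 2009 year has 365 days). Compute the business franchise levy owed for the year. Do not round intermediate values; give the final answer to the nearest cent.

£15100.74

1 January – 12 July 2009: 193 days at 1.4% → £1126000 × 1.4% × 193/365 = £8335.4849
13 July – 4 September 2009: 54 days at 1.55% → £1126000 × 1.55% × 54/365 = £2582.0877
5 September – 24 October 2009: 50 days at 0.4% → £1126000 × 0.4% × 50/365 = £616.9863
25 October – 31 December 2009: 68 days at 1.7% → £1126000 × 1.7% × 68/365 = £3566.1808
Total = £15100.7397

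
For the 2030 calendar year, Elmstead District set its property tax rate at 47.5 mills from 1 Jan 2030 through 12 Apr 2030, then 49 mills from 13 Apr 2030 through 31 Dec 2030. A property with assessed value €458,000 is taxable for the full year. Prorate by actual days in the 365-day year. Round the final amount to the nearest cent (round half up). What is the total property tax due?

€22,250.02

1 Jan – 12 Apr 2030: 102 days at 47.5 mills → €458,000 × 4.75% × 102/365 = €6,079.4795
13 Apr – 31 Dec 2030: 263 days at 49 mills → €458,000 × 4.9% × 263/365 = €16,170.5370
Total = €22,250.0164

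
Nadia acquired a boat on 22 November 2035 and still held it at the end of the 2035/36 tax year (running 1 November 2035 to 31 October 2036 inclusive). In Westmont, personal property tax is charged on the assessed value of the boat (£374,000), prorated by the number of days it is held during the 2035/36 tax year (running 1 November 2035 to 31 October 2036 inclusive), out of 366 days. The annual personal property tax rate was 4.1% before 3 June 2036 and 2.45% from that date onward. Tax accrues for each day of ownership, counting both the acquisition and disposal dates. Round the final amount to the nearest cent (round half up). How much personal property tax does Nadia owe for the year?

22 November 2035 – 2 June 2036: 194 days at 4.1% → £374,000 × 4.1% × 194/366 = £8,127.8579
3 June – 31 October 2036: 151 days at 2.45% → £374,000 × 2.45% × 151/366 = £3,780.3634
Total = £11,908.2213

£11,908.22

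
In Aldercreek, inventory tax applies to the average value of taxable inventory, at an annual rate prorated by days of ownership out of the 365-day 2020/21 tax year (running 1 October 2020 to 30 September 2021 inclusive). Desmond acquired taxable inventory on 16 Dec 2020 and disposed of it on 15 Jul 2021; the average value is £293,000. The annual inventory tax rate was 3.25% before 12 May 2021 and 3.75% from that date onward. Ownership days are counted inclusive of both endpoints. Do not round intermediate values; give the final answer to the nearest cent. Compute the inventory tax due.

16 Dec 2020 – 11 May 2021: 147 days at 3.25% → £293,000 × 3.25% × 147/365 = £3,835.0890
12 May – 15 Jul 2021: 65 days at 3.75% → £293,000 × 3.75% × 65/365 = £1,956.6781
Total = £5,791.7671

£5,791.77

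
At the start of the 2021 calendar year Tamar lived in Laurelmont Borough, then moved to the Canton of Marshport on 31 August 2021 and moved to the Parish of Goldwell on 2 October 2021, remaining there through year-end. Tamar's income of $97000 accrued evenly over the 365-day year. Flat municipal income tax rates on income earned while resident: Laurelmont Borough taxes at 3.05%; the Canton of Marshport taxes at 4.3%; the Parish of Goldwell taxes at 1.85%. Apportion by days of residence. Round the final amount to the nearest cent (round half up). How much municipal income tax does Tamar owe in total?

$2774.60

Laurelmont Borough, 1 January – 30 August 2021: 242 days → $97000 × 3.05% × 242/365 = $1961.5260
The Canton of Marshport, 31 August – 1 October 2021: 32 days → $97000 × 4.3% × 32/365 = $365.6767
The Parish of Goldwell, 2 October – 31 December 2021: 91 days → $97000 × 1.85% × 91/365 = $447.3959
Total = $2774.5986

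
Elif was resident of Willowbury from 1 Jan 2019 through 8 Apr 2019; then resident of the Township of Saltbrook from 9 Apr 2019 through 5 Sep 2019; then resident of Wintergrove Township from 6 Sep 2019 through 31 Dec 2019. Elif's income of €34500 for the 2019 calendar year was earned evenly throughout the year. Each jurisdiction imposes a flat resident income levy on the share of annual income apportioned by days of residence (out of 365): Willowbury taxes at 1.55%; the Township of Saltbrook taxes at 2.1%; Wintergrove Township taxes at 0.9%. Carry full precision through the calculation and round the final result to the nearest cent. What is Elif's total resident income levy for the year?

€540.85

Willowbury, 1 Jan – 8 Apr 2019: 98 days → €34500 × 1.55% × 98/365 = €143.5767
The Township of Saltbrook, 9 Apr – 5 Sep 2019: 150 days → €34500 × 2.1% × 150/365 = €297.7397
Wintergrove Township, 6 Sep – 31 Dec 2019: 117 days → €34500 × 0.9% × 117/365 = €99.5301
Total = €540.8466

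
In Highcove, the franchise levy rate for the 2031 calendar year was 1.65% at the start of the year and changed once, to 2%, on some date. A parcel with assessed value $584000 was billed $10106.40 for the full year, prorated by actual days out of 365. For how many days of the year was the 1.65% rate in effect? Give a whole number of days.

Let d = days at the first rate; then 365 − d days at the second rate.
$584000 × [1.65%·d + 2%·(365−d)] / 365 = $10106.40
Solving gives d = 281, so the new rate took effect on 9 Oct 2031.

281 days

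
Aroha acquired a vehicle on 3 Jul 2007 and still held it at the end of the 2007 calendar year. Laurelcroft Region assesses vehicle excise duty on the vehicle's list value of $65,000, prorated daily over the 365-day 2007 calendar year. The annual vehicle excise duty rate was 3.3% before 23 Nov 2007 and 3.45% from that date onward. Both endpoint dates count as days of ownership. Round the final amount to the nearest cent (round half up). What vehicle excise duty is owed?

3 Jul – 22 Nov 2007: 143 days at 3.3% → $65,000 × 3.3% × 143/365 = $840.3699
23 Nov – 31 Dec 2007: 39 days at 3.45% → $65,000 × 3.45% × 39/365 = $239.6096
Total = $1,079.9795

$1,079.98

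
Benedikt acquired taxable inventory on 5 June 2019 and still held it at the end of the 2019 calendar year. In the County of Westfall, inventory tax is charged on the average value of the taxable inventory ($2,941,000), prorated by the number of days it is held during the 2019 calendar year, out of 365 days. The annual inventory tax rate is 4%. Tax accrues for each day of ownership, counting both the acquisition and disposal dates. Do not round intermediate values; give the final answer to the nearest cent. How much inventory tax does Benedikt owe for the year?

Days held (5 June – 31 December 2019): 210 out of 365
Tax = $2,941,000 × 4% × 210/365 = $67,683.2877

$67,683.29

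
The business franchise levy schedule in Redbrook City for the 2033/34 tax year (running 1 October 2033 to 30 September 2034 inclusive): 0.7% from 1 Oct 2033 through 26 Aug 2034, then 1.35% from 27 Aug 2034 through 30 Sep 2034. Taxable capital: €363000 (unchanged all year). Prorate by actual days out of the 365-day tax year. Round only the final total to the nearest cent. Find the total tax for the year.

€2767.25

1 Oct 2033 – 26 Aug 2034: 330 days at 0.7% → €363000 × 0.7% × 330/365 = €2297.3425
27 Aug – 30 Sep 2034: 35 days at 1.35% → €363000 × 1.35% × 35/365 = €469.9110
Total = €2767.2534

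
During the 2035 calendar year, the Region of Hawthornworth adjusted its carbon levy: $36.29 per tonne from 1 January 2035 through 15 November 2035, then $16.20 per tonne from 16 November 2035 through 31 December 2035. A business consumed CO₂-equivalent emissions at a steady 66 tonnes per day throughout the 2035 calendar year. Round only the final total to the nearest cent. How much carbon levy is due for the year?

$813,232.86

1 January – 15 November 2035: 319 days × 66 tonnes/day = 21,054 tonnes at $36.29/tonne → $764,049.66
16 November – 31 December 2035: 46 days × 66 tonnes/day = 3,036 tonnes at $16.20/tonne → $49,183.20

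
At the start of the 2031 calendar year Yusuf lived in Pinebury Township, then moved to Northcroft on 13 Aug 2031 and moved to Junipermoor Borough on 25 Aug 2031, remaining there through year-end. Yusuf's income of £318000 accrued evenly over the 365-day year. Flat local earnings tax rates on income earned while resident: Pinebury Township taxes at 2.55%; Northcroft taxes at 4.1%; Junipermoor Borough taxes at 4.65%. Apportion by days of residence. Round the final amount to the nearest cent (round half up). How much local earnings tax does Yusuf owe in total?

£10631.22

Pinebury Township, 1 Jan – 12 Aug 2031: 224 days → £318000 × 2.55% × 224/365 = £4976.4822
Northcroft, 13 Aug – 24 Aug 2031: 12 days → £318000 × 4.1% × 12/365 = £428.6466
Junipermoor Borough, 25 Aug – 31 Dec 2031: 129 days → £318000 × 4.65% × 129/365 = £5226.0904
Total = £10631.2192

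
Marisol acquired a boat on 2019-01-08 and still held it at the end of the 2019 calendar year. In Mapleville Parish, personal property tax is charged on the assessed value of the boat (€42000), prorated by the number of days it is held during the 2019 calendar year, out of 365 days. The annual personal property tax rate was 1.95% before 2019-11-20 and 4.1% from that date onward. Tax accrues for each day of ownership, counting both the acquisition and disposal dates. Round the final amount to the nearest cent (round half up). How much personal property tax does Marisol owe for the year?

2019-01-08 to 2019-11-19: 316 days at 1.95% → €42000 × 1.95% × 316/365 = €709.0521
2019-11-20 to 2019-12-31: 42 days at 4.1% → €42000 × 4.1% × 42/365 = €198.1479
Total = €907.2000

€907.20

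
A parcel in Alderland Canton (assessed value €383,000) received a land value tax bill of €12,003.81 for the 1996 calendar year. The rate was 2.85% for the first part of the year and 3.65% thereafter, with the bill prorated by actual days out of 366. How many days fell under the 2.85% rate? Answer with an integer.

236 days

Let d = days at the first rate; then 366 − d days at the second rate.
€383,000 × [2.85%·d + 3.65%·(366−d)] / 366 = €12,003.81
Solving gives d = 236, so the new rate took effect on 24 Aug 1996.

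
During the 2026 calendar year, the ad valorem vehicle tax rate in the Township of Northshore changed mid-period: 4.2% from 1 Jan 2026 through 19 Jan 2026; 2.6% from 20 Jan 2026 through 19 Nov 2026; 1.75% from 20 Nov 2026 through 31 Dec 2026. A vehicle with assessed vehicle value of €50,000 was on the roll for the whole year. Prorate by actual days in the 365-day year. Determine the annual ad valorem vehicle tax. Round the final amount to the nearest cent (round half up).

€1,292.74

1 Jan – 19 Jan 2026: 19 days at 4.2% → €50,000 × 4.2% × 19/365 = €109.3151
20 Jan – 19 Nov 2026: 304 days at 2.6% → €50,000 × 2.6% × 304/365 = €1,082.7397
20 Nov – 31 Dec 2026: 42 days at 1.75% → €50,000 × 1.75% × 42/365 = €100.6849
Total = €1,292.7397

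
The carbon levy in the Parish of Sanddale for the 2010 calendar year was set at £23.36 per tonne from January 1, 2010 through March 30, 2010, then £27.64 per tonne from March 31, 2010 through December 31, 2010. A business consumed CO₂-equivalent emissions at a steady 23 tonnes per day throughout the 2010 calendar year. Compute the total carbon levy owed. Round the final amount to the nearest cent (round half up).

£223276.64

January 1 – March 30, 2010: 89 days × 23 tonnes/day = 2,047 tonnes at £23.36/tonne → £47817.92
March 31 – December 31, 2010: 276 days × 23 tonnes/day = 6,348 tonnes at £27.64/tonne → £175458.72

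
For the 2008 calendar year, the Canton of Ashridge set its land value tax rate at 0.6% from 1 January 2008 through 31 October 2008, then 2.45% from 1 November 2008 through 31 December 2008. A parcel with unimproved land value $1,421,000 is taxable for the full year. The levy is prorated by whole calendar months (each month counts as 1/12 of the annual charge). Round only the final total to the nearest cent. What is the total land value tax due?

1 January – 31 October 2008: 10 months at 0.6% → $1,421,000 × 0.6% × 10/12 = $7,105.0000
1 November – 31 December 2008: 2 months at 2.45% → $1,421,000 × 2.45% × 2/12 = $5,802.4167
Total = $12,907.4167

$12,907.42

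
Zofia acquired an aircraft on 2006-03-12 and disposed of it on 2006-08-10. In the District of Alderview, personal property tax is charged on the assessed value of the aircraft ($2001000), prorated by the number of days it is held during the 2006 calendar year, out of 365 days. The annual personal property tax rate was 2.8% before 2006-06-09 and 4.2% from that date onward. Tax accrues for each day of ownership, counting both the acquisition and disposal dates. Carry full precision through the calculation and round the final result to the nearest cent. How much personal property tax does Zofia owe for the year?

$28167.50

2006-03-12 to 2006-06-08: 89 days at 2.8% → $2001000 × 2.8% × 89/365 = $13661.6219
2006-06-09 to 2006-08-10: 63 days at 4.2% → $2001000 × 4.2% × 63/365 = $14505.8795
Total = $28167.5014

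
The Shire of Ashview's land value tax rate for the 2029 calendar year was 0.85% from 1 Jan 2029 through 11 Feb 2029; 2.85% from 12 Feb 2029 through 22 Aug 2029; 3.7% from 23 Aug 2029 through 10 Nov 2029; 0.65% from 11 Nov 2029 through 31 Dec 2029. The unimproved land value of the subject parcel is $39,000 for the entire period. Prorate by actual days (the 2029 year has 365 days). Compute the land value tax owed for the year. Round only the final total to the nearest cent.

$974.52

1 Jan – 11 Feb 2029: 42 days at 0.85% → $39,000 × 0.85% × 42/365 = $38.1452
12 Feb – 22 Aug 2029: 192 days at 2.85% → $39,000 × 2.85% × 192/365 = $584.6795
23 Aug – 10 Nov 2029: 80 days at 3.7% → $39,000 × 3.7% × 80/365 = $316.2740
11 Nov – 31 Dec 2029: 51 days at 0.65% → $39,000 × 0.65% × 51/365 = $35.4205
Total = $974.5192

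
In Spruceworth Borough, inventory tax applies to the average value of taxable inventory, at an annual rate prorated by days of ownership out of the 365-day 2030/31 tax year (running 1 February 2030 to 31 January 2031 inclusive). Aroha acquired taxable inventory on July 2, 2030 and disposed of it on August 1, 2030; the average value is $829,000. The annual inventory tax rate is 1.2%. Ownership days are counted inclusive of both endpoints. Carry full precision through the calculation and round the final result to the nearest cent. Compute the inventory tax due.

$844.90

Days held (July 2 – August 1, 2030): 31 out of 365
Tax = $829,000 × 1.2% × 31/365 = $844.8986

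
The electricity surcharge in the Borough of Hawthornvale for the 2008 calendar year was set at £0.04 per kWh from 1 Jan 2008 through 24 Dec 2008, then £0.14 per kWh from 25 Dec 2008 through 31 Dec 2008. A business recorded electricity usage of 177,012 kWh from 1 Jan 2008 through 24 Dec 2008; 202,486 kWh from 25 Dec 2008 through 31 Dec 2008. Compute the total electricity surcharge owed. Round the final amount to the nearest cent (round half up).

£35,428.52

1 Jan – 24 Dec 2008: 177,012 kWh at £0.04/kWh → £7,080.48
25 Dec – 31 Dec 2008: 202,486 kWh at £0.14/kWh → £28,348.04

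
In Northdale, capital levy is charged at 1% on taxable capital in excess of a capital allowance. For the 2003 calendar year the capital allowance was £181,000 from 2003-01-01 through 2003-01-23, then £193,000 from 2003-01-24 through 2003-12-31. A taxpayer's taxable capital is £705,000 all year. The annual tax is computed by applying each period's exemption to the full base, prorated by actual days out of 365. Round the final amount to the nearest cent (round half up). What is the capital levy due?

£5,127.56

2003-01-01 to 2003-01-23: 23 days, exemption £181,000 → (£705,000 − £181,000) × 1% × 23/365 = £330.1918
2003-01-24 to 2003-12-31: 342 days, exemption £193,000 → (£705,000 − £193,000) × 1% × 342/365 = £4,797.3699
Total = £5,127.5616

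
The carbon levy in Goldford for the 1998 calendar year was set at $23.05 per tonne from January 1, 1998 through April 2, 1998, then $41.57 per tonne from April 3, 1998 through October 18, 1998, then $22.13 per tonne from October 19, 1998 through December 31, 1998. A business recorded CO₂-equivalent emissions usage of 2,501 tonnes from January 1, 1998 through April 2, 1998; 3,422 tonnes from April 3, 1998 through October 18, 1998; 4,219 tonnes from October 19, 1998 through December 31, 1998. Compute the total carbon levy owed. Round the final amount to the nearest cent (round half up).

$293,267.06

January 1 – April 2, 1998: 2,501 tonnes at $23.05/tonne → $57,648.05
April 3 – October 18, 1998: 3,422 tonnes at $41.57/tonne → $142,252.54
October 19 – December 31, 1998: 4,219 tonnes at $22.13/tonne → $93,366.47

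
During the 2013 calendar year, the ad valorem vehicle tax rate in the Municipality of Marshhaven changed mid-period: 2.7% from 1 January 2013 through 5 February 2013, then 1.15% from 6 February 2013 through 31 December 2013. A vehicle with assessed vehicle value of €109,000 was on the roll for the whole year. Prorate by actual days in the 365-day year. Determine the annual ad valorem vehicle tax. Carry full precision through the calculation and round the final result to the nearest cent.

€1,420.14

1 January – 5 February 2013: 36 days at 2.7% → €109,000 × 2.7% × 36/365 = €290.2685
6 February – 31 December 2013: 329 days at 1.15% → €109,000 × 1.15% × 329/365 = €1,129.8671
Total = €1,420.1356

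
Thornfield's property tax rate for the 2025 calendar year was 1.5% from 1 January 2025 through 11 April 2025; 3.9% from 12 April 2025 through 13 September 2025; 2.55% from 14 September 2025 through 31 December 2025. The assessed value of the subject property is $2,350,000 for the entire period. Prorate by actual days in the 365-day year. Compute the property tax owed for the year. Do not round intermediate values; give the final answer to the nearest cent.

1 January – 11 April 2025: 101 days at 1.5% → $2,350,000 × 1.5% × 101/365 = $9,754.1096
12 April – 13 September 2025: 155 days at 3.9% → $2,350,000 × 3.9% × 155/365 = $38,919.8630
14 September – 31 December 2025: 109 days at 2.55% → $2,350,000 × 2.55% × 109/365 = $17,895.4110
Total = $66,569.3836

$66,569.38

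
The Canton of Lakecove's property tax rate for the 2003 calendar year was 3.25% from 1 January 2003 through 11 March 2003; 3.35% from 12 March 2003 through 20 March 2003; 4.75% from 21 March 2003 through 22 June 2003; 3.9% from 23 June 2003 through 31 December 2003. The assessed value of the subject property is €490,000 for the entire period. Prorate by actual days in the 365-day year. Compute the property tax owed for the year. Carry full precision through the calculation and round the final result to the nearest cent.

1 January – 11 March 2003: 70 days at 3.25% → €490,000 × 3.25% × 70/365 = €3,054.1096
12 March – 20 March 2003: 9 days at 3.35% → €490,000 × 3.35% × 9/365 = €404.7534
21 March – 22 June 2003: 94 days at 4.75% → €490,000 × 4.75% × 94/365 = €5,994.1096
23 June – 31 December 2003: 192 days at 3.9% → €490,000 × 3.9% × 192/365 = €10,052.3836
Total = €19,505.3562

€19,505.36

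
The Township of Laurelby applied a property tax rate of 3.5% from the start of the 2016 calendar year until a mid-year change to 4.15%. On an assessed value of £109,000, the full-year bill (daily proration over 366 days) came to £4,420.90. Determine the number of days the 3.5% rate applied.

Let d = days at the first rate; then 366 − d days at the second rate.
£109,000 × [3.5%·d + 4.15%·(366−d)] / 366 = £4,420.90
Solving gives d = 53, so the new rate took effect on February 23, 2016.

53 days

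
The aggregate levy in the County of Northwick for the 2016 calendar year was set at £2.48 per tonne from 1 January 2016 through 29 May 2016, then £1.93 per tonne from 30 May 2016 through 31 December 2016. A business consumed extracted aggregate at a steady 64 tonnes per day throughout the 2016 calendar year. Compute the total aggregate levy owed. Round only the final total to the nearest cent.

£50,488.32

1 January – 29 May 2016: 150 days × 64 tonnes/day = 9,600 tonnes at £2.48/tonne → £23,808.00
30 May – 31 December 2016: 216 days × 64 tonnes/day = 13,824 tonnes at £1.93/tonne → £26,680.32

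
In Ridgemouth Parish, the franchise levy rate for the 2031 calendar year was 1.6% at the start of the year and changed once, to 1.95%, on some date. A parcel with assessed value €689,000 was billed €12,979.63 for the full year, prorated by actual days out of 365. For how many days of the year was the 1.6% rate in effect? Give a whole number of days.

Let d = days at the first rate; then 365 − d days at the second rate.
€689,000 × [1.6%·d + 1.95%·(365−d)] / 365 = €12,979.63
Solving gives d = 69, so the new rate took effect on 11 Mar 2031.

69 days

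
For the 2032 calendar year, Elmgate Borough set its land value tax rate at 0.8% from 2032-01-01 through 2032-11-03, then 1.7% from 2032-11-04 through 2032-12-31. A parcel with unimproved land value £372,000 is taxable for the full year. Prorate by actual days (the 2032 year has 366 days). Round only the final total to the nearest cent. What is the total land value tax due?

£3,506.56

2032-01-01 to 2032-11-03: 308 days at 0.8% → £372,000 × 0.8% × 308/366 = £2,504.3934
2032-11-04 to 2032-12-31: 58 days at 1.7% → £372,000 × 1.7% × 58/366 = £1,002.1639
Total = £3,506.5574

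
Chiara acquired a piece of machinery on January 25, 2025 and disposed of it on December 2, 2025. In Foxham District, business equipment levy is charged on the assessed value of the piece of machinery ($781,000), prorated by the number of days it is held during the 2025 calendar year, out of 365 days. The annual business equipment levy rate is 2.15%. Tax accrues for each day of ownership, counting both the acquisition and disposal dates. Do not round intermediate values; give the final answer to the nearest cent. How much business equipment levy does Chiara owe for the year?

Days held (January 25 – December 2, 2025): 312 out of 365
Tax = $781,000 × 2.15% × 312/365 = $14,353.2822

$14,353.28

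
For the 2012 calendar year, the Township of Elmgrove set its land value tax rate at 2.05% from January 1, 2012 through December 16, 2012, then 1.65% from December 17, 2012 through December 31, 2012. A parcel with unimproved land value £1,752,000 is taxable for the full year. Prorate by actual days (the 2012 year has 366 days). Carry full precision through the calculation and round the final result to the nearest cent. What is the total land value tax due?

January 1 – December 16, 2012: 351 days at 2.05% → £1,752,000 × 2.05% × 351/366 = £34,444.0328
December 17 – December 31, 2012: 15 days at 1.65% → £1,752,000 × 1.65% × 15/366 = £1,184.7541
Total = £35,628.7869

£35,628.79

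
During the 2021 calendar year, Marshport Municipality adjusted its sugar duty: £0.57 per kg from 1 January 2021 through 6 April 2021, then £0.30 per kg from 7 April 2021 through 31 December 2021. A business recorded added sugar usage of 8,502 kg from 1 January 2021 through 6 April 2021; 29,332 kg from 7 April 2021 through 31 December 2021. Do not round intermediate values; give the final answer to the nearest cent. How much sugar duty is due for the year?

£13645.74

1 January – 6 April 2021: 8,502 kg at £0.57/kg → £4846.14
7 April – 31 December 2021: 29,332 kg at £0.30/kg → £8799.60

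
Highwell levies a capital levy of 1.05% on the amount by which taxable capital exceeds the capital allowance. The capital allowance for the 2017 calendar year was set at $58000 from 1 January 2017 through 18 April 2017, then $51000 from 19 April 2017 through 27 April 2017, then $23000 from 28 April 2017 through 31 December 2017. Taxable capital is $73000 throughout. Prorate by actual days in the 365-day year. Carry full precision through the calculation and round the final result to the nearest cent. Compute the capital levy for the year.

1 January – 18 April 2017: 108 days, exemption $58000 → ($73000 − $58000) × 1.05% × 108/365 = $46.6027
19 April – 27 April 2017: 9 days, exemption $51000 → ($73000 − $51000) × 1.05% × 9/365 = $5.6959
28 April – 31 December 2017: 248 days, exemption $23000 → ($73000 − $23000) × 1.05% × 248/365 = $356.7123
Total = $409.0110

$409.01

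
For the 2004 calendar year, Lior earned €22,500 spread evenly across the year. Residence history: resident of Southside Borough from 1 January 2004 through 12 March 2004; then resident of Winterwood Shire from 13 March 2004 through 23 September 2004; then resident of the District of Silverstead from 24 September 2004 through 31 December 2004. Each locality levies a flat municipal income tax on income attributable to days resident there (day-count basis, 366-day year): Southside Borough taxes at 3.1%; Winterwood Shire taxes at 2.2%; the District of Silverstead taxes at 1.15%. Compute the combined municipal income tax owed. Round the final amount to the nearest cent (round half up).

€470.93

Southside Borough, 1 January – 12 March 2004: 72 days → €22,500 × 3.1% × 72/366 = €137.2131
Winterwood Shire, 13 March – 23 September 2004: 195 days → €22,500 × 2.2% × 195/366 = €263.7295
The District of Silverstead, 24 September – 31 December 2004: 99 days → €22,500 × 1.15% × 99/366 = €69.9898
Total = €470.9324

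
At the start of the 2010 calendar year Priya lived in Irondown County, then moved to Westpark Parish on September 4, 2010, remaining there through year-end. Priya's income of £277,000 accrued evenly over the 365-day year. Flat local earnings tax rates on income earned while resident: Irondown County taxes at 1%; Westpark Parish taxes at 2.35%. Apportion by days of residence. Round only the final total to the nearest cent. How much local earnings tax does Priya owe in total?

£3,989.18

Irondown County, January 1 – September 3, 2010: 246 days → £277,000 × 1% × 246/365 = £1,866.9041
Westpark Parish, September 4 – December 31, 2010: 119 days → £277,000 × 2.35% × 119/365 = £2,122.2753
Total = £3,989.1795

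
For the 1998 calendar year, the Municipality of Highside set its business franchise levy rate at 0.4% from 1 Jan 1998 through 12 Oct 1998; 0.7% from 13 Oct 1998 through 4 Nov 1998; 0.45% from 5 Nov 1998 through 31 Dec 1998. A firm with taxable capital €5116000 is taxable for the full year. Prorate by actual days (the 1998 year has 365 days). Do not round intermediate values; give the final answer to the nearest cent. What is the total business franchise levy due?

€21830.60

1 Jan – 12 Oct 1998: 285 days at 0.4% → €5116000 × 0.4% × 285/365 = €15978.7397
13 Oct – 4 Nov 1998: 23 days at 0.7% → €5116000 × 0.7% × 23/365 = €2256.6466
5 Nov – 31 Dec 1998: 57 days at 0.45% → €5116000 × 0.45% × 57/365 = €3595.2164
Total = €21830.6027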